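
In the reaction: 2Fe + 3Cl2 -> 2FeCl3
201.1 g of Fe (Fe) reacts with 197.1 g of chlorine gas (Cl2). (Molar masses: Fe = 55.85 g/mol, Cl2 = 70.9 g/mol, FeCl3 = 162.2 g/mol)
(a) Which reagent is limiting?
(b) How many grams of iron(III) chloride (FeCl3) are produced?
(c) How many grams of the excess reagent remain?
(a) Cl2, (b) 300.6 g, (c) 97.59 g

Moles of Fe = 201.1 g ÷ 55.85 g/mol = 3.60072 mol
Moles of Cl2 = 197.1 g ÷ 70.9 g/mol = 2.77997 mol
Moles ÷ coefficient: Fe: 3.60072/2 = 1.8, Cl2: 2.77997/3 = 0.9267
(a) Cl2 has the smaller value, so Cl2 is the limiting reagent.
(b) Moles of FeCl3 = 2.77997 mol Cl2 × (2/3) = 1.85331 mol; mass = 1.85331 mol × 162.2 g/mol = 300.6 g
(c) Fe consumed = 2.77997 × (2/3) = 1.85331 mol; remaining = 3.60072 − 1.85331 = 1.7474 mol; mass = 1.7474 mol × 55.85 g/mol = 97.59 g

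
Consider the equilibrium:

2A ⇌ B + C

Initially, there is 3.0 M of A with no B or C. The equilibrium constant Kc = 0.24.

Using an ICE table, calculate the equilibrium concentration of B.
[B] = 0.742 M

ICE: [A] = 3.0 − 2x, [B] = [C] = x.
Kc = x²/(3.0 − 2x)² = 0.24 ⇒ √Kc = x/(3.0 − 2x).
x = √0.24·3.0/(1 + 2√0.24) = 0.4899·3.0/1.9798 = 0.74235.
[B] = x = 0.742 M.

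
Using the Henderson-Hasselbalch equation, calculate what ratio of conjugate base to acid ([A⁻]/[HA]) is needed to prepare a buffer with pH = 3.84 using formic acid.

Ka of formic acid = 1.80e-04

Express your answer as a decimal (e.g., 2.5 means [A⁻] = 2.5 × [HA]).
[A⁻]/[HA] = 1.245

pKa = −log(1.80e-04) = 3.7447. pH = pKa + log([A⁻]/[HA]). 3.84 = 3.7447 + log(ratio). log(ratio) = 3.84 − 3.7447 = 0.0953. ratio = 10^(0.0953) = 1.245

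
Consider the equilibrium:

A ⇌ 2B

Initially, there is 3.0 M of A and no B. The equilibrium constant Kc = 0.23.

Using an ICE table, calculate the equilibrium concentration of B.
[B] = 0.775 M

ICE: [A] = 3.0 − x, [B] = 2x.
Kc = (2x)²/(3.0 − x) = 0.23 ⇒ 4x² + 0.23x − 0.69 = 0.
x = (−0.23 + √(0.23² + 4·4·0.69))/(2·4) = (−0.23 + √11.093)/8 = 0.38758.
[B] = 2x = 0.775 M.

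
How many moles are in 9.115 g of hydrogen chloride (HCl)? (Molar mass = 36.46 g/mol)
Moles = 9.115 g ÷ 36.46 g/mol = 0.25 mol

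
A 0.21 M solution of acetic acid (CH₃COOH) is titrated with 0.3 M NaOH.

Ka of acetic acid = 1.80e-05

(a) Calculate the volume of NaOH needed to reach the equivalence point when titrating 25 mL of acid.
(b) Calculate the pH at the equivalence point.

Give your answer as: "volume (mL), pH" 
V = 17.5 mL, pH = 8.92

(a) At equivalence: moles acid = moles base.
moles acid = 0.21 × 0.025 = 0.00525 mol; V_NaOH = 0.00525/0.3 = 0.0175 L = 17.5 mL.
(b) At equivalence, all acid → conjugate base A⁻ at [A⁻] = 0.00525/0.0425 = 0.1235 M.
Kb = Kw/Ka = 1.0e-14/1.80e-05 = 5.556e-10; [OH⁻] = √(Kb·[A⁻]) = 8.284e-06; pOH = 5.08; pH = 14 − pOH = 8.92.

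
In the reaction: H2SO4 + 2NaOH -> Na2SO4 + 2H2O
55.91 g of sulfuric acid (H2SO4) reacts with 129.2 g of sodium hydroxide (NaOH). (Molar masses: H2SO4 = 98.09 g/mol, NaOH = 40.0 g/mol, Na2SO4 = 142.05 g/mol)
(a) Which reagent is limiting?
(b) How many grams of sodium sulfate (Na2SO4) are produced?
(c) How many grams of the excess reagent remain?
(a) H2SO4, (b) 80.97 g, (c) 83.6 g

Moles of H2SO4 = 55.91 g ÷ 98.09 g/mol = 0.569987 mol
Moles of NaOH = 129.2 g ÷ 40.0 g/mol = 3.23 mol
Moles ÷ coefficient: H2SO4: 0.569987/1 = 0.57, NaOH: 3.23/2 = 1.615
(a) H2SO4 has the smaller value, so H2SO4 is the limiting reagent.
(b) Moles of Na2SO4 = 0.569987 mol H2SO4 × (1/1) = 0.569987 mol; mass = 0.569987 mol × 142.05 g/mol = 80.97 g
(c) NaOH consumed = 0.569987 × (2/1) = 1.13997 mol; remaining = 3.23 − 1.13997 = 2.09003 mol; mass = 2.09003 mol × 40.0 g/mol = 83.6 g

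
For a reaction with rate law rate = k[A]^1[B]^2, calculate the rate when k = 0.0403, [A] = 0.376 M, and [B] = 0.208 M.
0.0006556 M/s

rate = k·[A]^1·[B]^2 = 0.0403·(0.376)^1·(0.208)^2 = 0.0403·0.376·0.043264 = 0.0006556 M/s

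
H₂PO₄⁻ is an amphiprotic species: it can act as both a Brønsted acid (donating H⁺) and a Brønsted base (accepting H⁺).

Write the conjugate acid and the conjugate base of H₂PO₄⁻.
Conjugate acid: H₃PO₄, Conjugate base: HPO₄²⁻

As an acid: H₂PO₄⁻ → H⁺ + HPO₄²⁻, so the conjugate base is HPO₄²⁻.
As a base: H₂PO₄⁻ + H⁺ → H₃PO₄, so the conjugate acid is H₃PO₄.

Conjugate acid-base pairs differ by one H⁺. Ka × Kb = Kw for a conjugate pair.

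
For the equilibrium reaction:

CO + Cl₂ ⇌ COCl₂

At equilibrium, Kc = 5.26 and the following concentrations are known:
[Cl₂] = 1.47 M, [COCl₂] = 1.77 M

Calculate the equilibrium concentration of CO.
[CO] = 0.2289 M

Kc = ([COCl₂]) / ([CO] × [Cl₂]) = 5.26
[CO]^1 = (product terms)/(Kc · other reactant terms) = 1.77 / (5.26 · 1.47) = 0.22891
[CO] = 0.2289 M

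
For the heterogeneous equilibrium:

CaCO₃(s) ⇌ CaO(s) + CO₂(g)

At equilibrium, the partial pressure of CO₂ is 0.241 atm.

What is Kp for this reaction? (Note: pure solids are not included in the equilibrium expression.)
K_p = 0.241

Solids (CaCO₃, CaO) have activity 1 and are excluded.
Kp = P(CO₂) = 0.241.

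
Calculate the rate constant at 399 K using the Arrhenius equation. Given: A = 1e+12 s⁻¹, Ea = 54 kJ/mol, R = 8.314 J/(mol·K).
8.52e+04 s⁻¹

k = A·exp(-Ea/(R·T)) = 1e+12·exp(-54000/(8.314·399)) = 1e+12·exp(-16.2784) = 1e+12·8.5191e-08 = 8.52e+04 s⁻¹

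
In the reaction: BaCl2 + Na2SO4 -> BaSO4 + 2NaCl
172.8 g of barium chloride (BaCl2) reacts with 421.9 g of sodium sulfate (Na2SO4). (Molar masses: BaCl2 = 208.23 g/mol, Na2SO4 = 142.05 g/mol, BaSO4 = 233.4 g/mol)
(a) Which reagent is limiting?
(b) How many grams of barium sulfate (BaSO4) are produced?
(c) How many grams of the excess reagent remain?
(a) BaCl2, (b) 193.7 g, (c) 304 g

Moles of BaCl2 = 172.8 g ÷ 208.23 g/mol = 0.829852 mol
Moles of Na2SO4 = 421.9 g ÷ 142.05 g/mol = 2.97008 mol
Moles ÷ coefficient: BaCl2: 0.829852/1 = 0.8299, Na2SO4: 2.97008/1 = 2.97
(a) BaCl2 has the smaller value, so BaCl2 is the limiting reagent.
(b) Moles of BaSO4 = 0.829852 mol BaCl2 × (1/1) = 0.829852 mol; mass = 0.829852 mol × 233.4 g/mol = 193.7 g
(c) Na2SO4 consumed = 0.829852 × (1/1) = 0.829852 mol; remaining = 2.97008 − 0.829852 = 2.14023 mol; mass = 2.14023 mol × 142.05 g/mol = 304 g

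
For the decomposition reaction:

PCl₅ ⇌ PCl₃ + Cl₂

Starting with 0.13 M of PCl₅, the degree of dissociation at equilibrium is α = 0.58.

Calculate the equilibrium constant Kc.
K_c = 0.1041

x = α·[A]₀ = 0.58 × 0.13 = 0.0754 M dissociated.
At eq: [PCl₅] = 0.13 − 0.0754 = 0.0546 M; [PCl₃] = [Cl₂] = x = 0.0754 M.
Kc = [PCl₃][Cl₂]/[PCl₅] = (0.0754)²/0.0546 = 0.1041.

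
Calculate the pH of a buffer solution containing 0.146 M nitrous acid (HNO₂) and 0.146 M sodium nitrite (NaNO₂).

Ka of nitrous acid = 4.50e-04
pH = 3.35

pKa = -log(4.50e-04) = 3.35. pH = pKa + log([A⁻]/[HA]) = 3.35 + log(0.146/0.146)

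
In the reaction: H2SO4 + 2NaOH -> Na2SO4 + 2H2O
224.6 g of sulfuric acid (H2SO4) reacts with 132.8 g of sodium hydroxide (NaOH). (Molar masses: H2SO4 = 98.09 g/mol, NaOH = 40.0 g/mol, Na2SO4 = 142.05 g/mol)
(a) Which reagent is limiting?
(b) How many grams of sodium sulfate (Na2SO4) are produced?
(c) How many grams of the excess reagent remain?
(a) NaOH, (b) 235.8 g, (c) 61.77 g

Moles of H2SO4 = 224.6 g ÷ 98.09 g/mol = 2.28973 mol
Moles of NaOH = 132.8 g ÷ 40.0 g/mol = 3.32 mol
Moles ÷ coefficient: H2SO4: 2.28973/1 = 2.29, NaOH: 3.32/2 = 1.66
(a) NaOH has the smaller value, so NaOH is the limiting reagent.
(b) Moles of Na2SO4 = 3.32 mol NaOH × (1/2) = 1.66 mol; mass = 1.66 mol × 142.05 g/mol = 235.8 g
(c) H2SO4 consumed = 3.32 × (1/2) = 1.66 mol; remaining = 2.28973 − 1.66 = 0.629734 mol; mass = 0.629734 mol × 98.09 g/mol = 61.77 g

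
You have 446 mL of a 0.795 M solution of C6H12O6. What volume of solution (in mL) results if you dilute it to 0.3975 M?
Using M₁V₁ = M₂V₂:
0.795 × 446 = 0.3975 × V₂
V₂ = (0.795 × 446) / 0.3975 = 892 mL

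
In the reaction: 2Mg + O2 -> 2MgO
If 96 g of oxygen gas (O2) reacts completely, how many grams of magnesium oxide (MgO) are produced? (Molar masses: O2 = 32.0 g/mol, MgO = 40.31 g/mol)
Moles of O2 = 96 g ÷ 32.0 g/mol = 3 mol
Mole ratio: 2 mol MgO / 1 mol O2
Moles of MgO = 3 × (2/1) = 6 mol
Mass of MgO = 6 mol × 40.31 g/mol = 241.9 g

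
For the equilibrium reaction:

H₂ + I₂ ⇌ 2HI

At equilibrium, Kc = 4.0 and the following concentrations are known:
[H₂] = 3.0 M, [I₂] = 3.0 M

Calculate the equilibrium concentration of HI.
[HI] = 6.0000 M

Kc = ([HI]^2) / ([H₂] × [I₂]) = 4.0
[HI]^2 = Kc · (reactant terms)/(other product terms) = 4.0 · 9 / 1 = 36
[HI] = (36)^(1/2) = 6.0000 M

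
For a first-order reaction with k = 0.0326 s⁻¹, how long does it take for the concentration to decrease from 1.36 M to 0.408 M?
36.93 s

From ln[A] = ln[A]₀ - k·t: t = ln([A]₀/[A])/k = ln(1.36/0.408)/0.0326 = ln(3.3333)/0.0326 = 1.2040/0.0326 = 36.93 s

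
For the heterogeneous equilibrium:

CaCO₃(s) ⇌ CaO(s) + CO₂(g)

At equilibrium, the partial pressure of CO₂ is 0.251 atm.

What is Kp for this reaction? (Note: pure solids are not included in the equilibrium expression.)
K_p = 0.251

Solids (CaCO₃, CaO) have activity 1 and are excluded.
Kp = P(CO₂) = 0.251.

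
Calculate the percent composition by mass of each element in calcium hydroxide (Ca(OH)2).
Ca: 54.09%, O: 43.18%, H: 2.72%

Molar mass of Ca(OH)2 = 74.1 g/mol
% Ca = (1 × 40.08) / 74.1 × 100% = 40.08 / 74.1 × 100% = 54.09%
% O = (2 × 16.0) / 74.1 × 100% = 32 / 74.1 × 100% = 43.18%
% H = (2 × 1.008) / 74.1 × 100% = 2.016 / 74.1 × 100% = 2.72%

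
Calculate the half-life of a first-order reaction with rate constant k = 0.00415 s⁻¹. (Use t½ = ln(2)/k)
167.02 s

t½ = ln(2)/k = 0.6931/0.00415 = 167.02 s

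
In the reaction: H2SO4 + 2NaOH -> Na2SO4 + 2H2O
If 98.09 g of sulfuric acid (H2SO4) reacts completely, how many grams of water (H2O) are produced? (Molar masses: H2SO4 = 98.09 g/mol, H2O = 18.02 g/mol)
Moles of H2SO4 = 98.09 g ÷ 98.09 g/mol = 1 mol
Mole ratio: 2 mol H2O / 1 mol H2SO4
Moles of H2O = 1 × (2/1) = 2 mol
Mass of H2O = 2 mol × 18.02 g/mol = 36.04 g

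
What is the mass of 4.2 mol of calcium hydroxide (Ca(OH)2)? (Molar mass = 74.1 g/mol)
Mass = 4.2 mol × 74.1 g/mol = 311.2 g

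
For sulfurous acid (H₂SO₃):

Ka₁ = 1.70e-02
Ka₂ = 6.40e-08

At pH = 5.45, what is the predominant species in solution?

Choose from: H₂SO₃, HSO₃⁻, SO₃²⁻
HSO₃⁻

pKa1 = 1.77, pKa2 = 7.19. Each pKa is the crossover between adjacent species; pH = 5.45 lies in the region where HSO₃⁻ predominates.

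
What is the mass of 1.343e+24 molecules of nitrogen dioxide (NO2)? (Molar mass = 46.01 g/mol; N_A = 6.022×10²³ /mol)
Moles = 1.343e+24 ÷ 6.022×10²³ = 2.23016 mol
Mass = 2.23016 mol × 46.01 g/mol = 102.6 g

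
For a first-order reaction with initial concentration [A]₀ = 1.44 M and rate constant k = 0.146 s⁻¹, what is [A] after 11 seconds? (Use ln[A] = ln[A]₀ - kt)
0.2890 M

ln[A] = ln[A]₀ - k·t = ln(1.44) - (0.146)·(11) = 0.3646 - 1.6060 = -1.2414
[A] = e^(-1.2414) = 0.2890 M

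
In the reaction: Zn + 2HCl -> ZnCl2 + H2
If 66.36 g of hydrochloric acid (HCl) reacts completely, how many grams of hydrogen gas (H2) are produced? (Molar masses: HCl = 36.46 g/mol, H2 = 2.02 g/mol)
Moles of HCl = 66.36 g ÷ 36.46 g/mol = 1.82008 mol
Mole ratio: 1 mol H2 / 2 mol HCl
Moles of H2 = 1.82008 × (1/2) = 0.910038 mol
Mass of H2 = 0.910038 mol × 2.02 g/mol = 1.838 g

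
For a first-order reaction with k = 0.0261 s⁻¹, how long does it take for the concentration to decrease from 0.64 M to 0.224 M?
40.22 s

From ln[A] = ln[A]₀ - k·t: t = ln([A]₀/[A])/k = ln(0.64/0.224)/0.0261 = ln(2.8571)/0.0261 = 1.0498/0.0261 = 40.22 s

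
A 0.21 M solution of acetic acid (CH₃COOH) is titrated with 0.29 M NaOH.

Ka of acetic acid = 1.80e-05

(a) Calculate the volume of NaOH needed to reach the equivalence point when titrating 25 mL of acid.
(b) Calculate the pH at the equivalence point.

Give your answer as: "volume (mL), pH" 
V = 18.1 mL, pH = 8.92

(a) At equivalence: moles acid = moles base.
moles acid = 0.21 × 0.025 = 0.00525 mol; V_NaOH = 0.00525/0.29 = 0.0181 L = 18.1 mL.
(b) At equivalence, all acid → conjugate base A⁻ at [A⁻] = 0.00525/0.0431 = 0.1218 M.
Kb = Kw/Ka = 1.0e-14/1.80e-05 = 5.556e-10; [OH⁻] = √(Kb·[A⁻]) = 8.226e-06; pOH = 5.08; pH = 14 − pOH = 8.92.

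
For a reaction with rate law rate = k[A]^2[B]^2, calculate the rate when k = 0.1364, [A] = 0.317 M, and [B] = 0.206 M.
0.0005817 M/s

rate = k·[A]^2·[B]^2 = 0.1364·(0.317)^2·(0.206)^2 = 0.1364·0.100489·0.042436 = 0.0005817 M/s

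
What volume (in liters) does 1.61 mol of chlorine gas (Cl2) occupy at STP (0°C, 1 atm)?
At STP, 1 mol of gas occupies 22.4 L
Volume = 1.61 mol × 22.4 L/mol = 36.06 L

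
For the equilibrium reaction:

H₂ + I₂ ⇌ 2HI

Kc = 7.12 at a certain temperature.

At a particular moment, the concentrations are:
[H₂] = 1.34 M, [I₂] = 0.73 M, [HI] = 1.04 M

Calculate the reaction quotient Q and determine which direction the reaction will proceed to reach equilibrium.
Q = 1.106, Q < K, reaction proceeds forward (toward products)

Q = ([HI]^2) / ([H₂] × [I₂])
  = ((1.04)^2) / ((1.34)·(0.73)) = 1.0816/0.9782 = 1.106
Since Q = 1.106 < Kc = 7.12, the reaction proceeds forward (toward products) to reach equilibrium.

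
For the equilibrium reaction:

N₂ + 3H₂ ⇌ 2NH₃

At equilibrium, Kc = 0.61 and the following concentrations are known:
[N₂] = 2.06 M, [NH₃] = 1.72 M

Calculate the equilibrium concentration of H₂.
[H₂] = 1.3303 M

Kc = ([NH₃]^2) / ([N₂] × [H₂]^3) = 0.61
[H₂]^3 = (product terms)/(Kc · other reactant terms) = 2.9584 / (0.61 · 2.06) = 2.3543
[H₂] = (2.3543)^(1/3) = 1.3303 M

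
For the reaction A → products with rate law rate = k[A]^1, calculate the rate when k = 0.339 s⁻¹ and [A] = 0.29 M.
0.09831 M/s

rate = k·[A]^1 = 0.339·(0.29)^1 = 0.339·0.29 = 0.09831 M/s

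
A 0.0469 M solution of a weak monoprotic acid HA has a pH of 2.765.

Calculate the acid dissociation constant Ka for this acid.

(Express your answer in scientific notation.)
K_a = 6.53e-05

[H⁺] = 10^(−pH) = 10^(−2.765) = 1.718e-03 M. For HA ⇌ H⁺ + A⁻, Ka = x²/(C − x) = (1.718e-03)²/(0.0469 − 1.718e-03) = 6.53e-05.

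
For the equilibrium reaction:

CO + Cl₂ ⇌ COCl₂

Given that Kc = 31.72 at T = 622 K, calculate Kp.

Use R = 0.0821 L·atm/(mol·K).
K_p = 0.6212

Δn = (moles gaseous products) − (moles gaseous reactants) = -1
T = 622 K; RT = 0.0821 × 622 = 51.0662
Kp = Kc·(RT)^Δn = 31.72 × (51.0662)^-1 = 31.72 × 0.0195824 = 0.6212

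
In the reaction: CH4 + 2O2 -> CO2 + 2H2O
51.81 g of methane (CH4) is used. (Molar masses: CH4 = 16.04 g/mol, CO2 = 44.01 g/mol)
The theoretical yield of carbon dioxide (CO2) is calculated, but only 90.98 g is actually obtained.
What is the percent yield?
Moles of CH4 = 51.81 g ÷ 16.04 g/mol = 3.23005 mol
Mole ratio: 1 mol CO2 / 1 mol CH4
Moles of CO2 = 3.23005 × (1/1) = 3.23005 mol
Theoretical yield = 3.23005 mol × 44.01 g/mol = 142.15 g
Actual yield = 90.98 g
Percent yield = (90.98 / 142.15) × 100% = 64.0%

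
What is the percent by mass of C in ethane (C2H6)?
Mass of C in formula = 12.01 × 2 = 24.02 g/mol
Molar mass = 30.07 g/mol
% C = (24.02/30.07) × 100% = 79.88%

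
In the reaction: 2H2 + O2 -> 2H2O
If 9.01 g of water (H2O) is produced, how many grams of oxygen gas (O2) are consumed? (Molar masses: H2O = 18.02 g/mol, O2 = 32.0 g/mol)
Moles of H2O = 9.01 g ÷ 18.02 g/mol = 0.5 mol
Mole ratio: 1 mol O2 / 2 mol H2O
Moles of O2 = 0.5 × (1/2) = 0.25 mol
Mass of O2 = 0.25 mol × 32.0 g/mol = 8 g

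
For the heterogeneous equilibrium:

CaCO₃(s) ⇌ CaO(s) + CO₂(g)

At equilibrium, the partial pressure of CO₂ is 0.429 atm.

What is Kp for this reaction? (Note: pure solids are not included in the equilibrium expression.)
K_p = 0.429

Solids (CaCO₃, CaO) have activity 1 and are excluded.
Kp = P(CO₂) = 0.429.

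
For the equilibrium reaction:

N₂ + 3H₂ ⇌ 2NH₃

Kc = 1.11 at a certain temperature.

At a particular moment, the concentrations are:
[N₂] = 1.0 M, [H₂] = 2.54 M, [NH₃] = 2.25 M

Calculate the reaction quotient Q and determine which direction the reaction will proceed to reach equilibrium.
Q = 0.309, Q < K, reaction proceeds forward (toward products)

Q = ([NH₃]^2) / ([N₂] × [H₂]^3)
  = ((2.25)^2) / ((1.0)·(2.54)^3) = 5.0625/16.387 = 0.3089
Since Q = 0.3089 < Kc = 1.11, the reaction proceeds forward (toward products) to reach equilibrium.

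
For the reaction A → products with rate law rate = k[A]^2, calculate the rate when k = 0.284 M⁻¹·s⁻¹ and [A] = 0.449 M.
0.05725 M/s

rate = k·[A]^2 = 0.284·(0.449)^2 = 0.284·0.201601 = 0.05725 M/s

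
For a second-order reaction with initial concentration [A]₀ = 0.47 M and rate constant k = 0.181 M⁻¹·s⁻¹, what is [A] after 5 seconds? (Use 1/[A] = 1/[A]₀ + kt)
0.3297 M

1/[A] = 1/[A]₀ + k·t = 1/0.47 + (0.181)·(5) = 2.1277 + 0.9050 = 3.0327
[A] = 1/3.0327 = 0.3297 M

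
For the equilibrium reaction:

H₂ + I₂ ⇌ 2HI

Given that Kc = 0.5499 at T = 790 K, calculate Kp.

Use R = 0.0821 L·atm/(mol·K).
K_p = 0.5499

Δn = (moles gaseous products) − (moles gaseous reactants) = 0
T = 790 K; RT = 0.0821 × 790 = 64.859
Kp = Kc·(RT)^Δn = 0.5499 × (64.859)^0 = 0.5499 × 1 = 0.5499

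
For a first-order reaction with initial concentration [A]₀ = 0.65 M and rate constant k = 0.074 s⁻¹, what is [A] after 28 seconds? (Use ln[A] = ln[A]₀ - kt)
0.0819 M

ln[A] = ln[A]₀ - k·t = ln(0.65) - (0.074)·(28) = -0.4308 - 2.0720 = -2.5028
[A] = e^(-2.5028) = 0.0819 M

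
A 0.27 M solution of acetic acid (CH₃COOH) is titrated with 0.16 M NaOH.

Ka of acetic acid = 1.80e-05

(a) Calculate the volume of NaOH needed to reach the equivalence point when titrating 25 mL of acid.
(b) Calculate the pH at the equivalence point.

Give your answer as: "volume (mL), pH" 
V = 42.2 mL, pH = 8.87

(a) At equivalence: moles acid = moles base.
moles acid = 0.27 × 0.025 = 0.00675 mol; V_NaOH = 0.00675/0.16 = 0.04219 L = 42.2 mL.
(b) At equivalence, all acid → conjugate base A⁻ at [A⁻] = 0.00675/0.06719 = 0.1005 M.
Kb = Kw/Ka = 1.0e-14/1.80e-05 = 5.556e-10; [OH⁻] = √(Kb·[A⁻]) = 7.471e-06; pOH = 5.13; pH = 14 − pOH = 8.87.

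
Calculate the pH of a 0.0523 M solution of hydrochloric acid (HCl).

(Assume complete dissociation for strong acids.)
pH = 1.28

[H⁺] = 0.0523 M for strong acid. pH = -log[H⁺] = -log(0.0523)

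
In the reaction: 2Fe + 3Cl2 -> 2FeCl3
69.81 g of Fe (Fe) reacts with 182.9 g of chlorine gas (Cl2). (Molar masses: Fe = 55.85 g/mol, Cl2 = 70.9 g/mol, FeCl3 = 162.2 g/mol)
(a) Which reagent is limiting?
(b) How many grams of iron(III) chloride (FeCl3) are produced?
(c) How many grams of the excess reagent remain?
(a) Fe, (b) 202.7 g, (c) 49.97 g

Moles of Fe = 69.81 g ÷ 55.85 g/mol = 1.24996 mol
Moles of Cl2 = 182.9 g ÷ 70.9 g/mol = 2.57969 mol
Moles ÷ coefficient: Fe: 1.24996/2 = 0.625, Cl2: 2.57969/3 = 0.8599
(a) Fe has the smaller value, so Fe is the limiting reagent.
(b) Moles of FeCl3 = 1.24996 mol Fe × (2/2) = 1.24996 mol; mass = 1.24996 mol × 162.2 g/mol = 202.7 g
(c) Cl2 consumed = 1.24996 × (3/2) = 1.87493 mol; remaining = 2.57969 − 1.87493 = 0.704757 mol; mass = 0.704757 mol × 70.9 g/mol = 49.97 g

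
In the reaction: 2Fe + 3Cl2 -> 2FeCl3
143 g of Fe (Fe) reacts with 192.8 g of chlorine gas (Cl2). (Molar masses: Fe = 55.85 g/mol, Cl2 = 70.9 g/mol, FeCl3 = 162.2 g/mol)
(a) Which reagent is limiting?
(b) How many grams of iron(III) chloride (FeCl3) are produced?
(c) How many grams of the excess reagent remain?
(a) Cl2, (b) 294 g, (c) 41.75 g

Moles of Fe = 143 g ÷ 55.85 g/mol = 2.56043 mol
Moles of Cl2 = 192.8 g ÷ 70.9 g/mol = 2.71932 mol
Moles ÷ coefficient: Fe: 2.56043/2 = 1.28, Cl2: 2.71932/3 = 0.9064
(a) Cl2 has the smaller value, so Cl2 is the limiting reagent.
(b) Moles of FeCl3 = 2.71932 mol Cl2 × (2/3) = 1.81288 mol; mass = 1.81288 mol × 162.2 g/mol = 294 g
(c) Fe consumed = 2.71932 × (2/3) = 1.81288 mol; remaining = 2.56043 − 1.81288 = 0.747548 mol; mass = 0.747548 mol × 55.85 g/mol = 41.75 g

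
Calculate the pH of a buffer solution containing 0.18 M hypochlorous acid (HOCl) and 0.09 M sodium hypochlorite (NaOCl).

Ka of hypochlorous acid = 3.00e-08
pH = 7.22

pKa = -log(3.00e-08) = 7.52. pH = pKa + log([A⁻]/[HA]) = 7.52 + log(0.09/0.18)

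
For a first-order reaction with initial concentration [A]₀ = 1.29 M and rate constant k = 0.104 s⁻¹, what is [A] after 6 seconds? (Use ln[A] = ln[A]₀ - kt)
0.6912 M

ln[A] = ln[A]₀ - k·t = ln(1.29) - (0.104)·(6) = 0.2546 - 0.6240 = -0.3694
[A] = e^(-0.3694) = 0.6912 M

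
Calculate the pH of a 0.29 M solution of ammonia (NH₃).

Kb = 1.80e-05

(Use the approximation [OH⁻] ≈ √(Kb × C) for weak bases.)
pH = 11.36

[OH⁻] = √(Kb × C) = √(1.80e-05 × 0.29) = 2.2847e-03. pOH = 2.64, pH = 14 - pOH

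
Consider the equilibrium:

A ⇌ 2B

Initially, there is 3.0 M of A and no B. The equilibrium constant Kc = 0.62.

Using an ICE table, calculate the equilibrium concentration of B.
[B] = 1.218 M

ICE: [A] = 3.0 − x, [B] = 2x.
Kc = (2x)²/(3.0 − x) = 0.62 ⇒ 4x² + 0.62x − 1.86 = 0.
x = (−0.62 + √(0.62² + 4·4·1.86))/(2·4) = (−0.62 + √30.144)/8 = 0.6088.
[B] = 2x = 1.218 M.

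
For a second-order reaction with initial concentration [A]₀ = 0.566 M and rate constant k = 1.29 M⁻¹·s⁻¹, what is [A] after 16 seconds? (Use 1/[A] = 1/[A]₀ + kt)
0.0446 M

1/[A] = 1/[A]₀ + k·t = 1/0.566 + (1.29)·(16) = 1.7668 + 20.6400 = 22.4068
[A] = 1/22.4068 = 0.0446 M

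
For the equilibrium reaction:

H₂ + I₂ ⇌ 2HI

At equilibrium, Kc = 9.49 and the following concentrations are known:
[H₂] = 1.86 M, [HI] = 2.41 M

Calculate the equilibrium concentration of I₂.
[I₂] = 0.3290 M

Kc = ([HI]^2) / ([H₂] × [I₂]) = 9.49
[I₂]^1 = (product terms)/(Kc · other reactant terms) = 5.8081 / (9.49 · 1.86) = 0.32904
[I₂] = 0.3290 M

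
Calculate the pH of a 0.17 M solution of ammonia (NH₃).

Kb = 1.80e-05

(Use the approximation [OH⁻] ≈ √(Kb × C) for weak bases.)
pH = 11.24

[OH⁻] = √(Kb × C) = √(1.80e-05 × 0.17) = 1.7493e-03. pOH = 2.76, pH = 14 - pOH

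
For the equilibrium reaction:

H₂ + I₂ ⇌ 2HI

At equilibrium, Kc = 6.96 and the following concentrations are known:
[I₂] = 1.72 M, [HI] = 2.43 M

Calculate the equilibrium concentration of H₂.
[H₂] = 0.4933 M

Kc = ([HI]^2) / ([H₂] × [I₂]) = 6.96
[H₂]^1 = (product terms)/(Kc · other reactant terms) = 5.9049 / (6.96 · 1.72) = 0.49326
[H₂] = 0.4933 M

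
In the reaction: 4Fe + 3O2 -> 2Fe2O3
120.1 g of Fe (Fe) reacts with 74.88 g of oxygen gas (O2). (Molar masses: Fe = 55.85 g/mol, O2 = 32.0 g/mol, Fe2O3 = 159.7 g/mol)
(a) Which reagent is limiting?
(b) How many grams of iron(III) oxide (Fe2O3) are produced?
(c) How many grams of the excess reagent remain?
(a) Fe, (b) 171.7 g, (c) 23.27 g

Moles of Fe = 120.1 g ÷ 55.85 g/mol = 2.1504 mol
Moles of O2 = 74.88 g ÷ 32.0 g/mol = 2.34 mol
Moles ÷ coefficient: Fe: 2.1504/4 = 0.5376, O2: 2.34/3 = 0.78
(a) Fe has the smaller value, so Fe is the limiting reagent.
(b) Moles of Fe2O3 = 2.1504 mol Fe × (2/4) = 1.0752 mol; mass = 1.0752 mol × 159.7 g/mol = 171.7 g
(c) O2 consumed = 2.1504 × (3/4) = 1.6128 mol; remaining = 2.34 − 1.6128 = 0.727198 mol; mass = 0.727198 mol × 32.0 g/mol = 23.27 g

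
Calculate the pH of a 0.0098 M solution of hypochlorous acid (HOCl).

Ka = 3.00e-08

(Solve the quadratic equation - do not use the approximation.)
pH = 4.77

x² + Ka×x - Ka×C = 0. Using quadratic formula: [H⁺] = 1.7131e-05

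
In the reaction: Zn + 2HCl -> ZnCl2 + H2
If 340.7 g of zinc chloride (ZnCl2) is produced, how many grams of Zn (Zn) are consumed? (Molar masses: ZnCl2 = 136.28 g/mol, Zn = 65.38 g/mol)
Moles of ZnCl2 = 340.7 g ÷ 136.28 g/mol = 2.5 mol
Mole ratio: 1 mol Zn / 1 mol ZnCl2
Moles of Zn = 2.5 × (1/1) = 2.5 mol
Mass of Zn = 2.5 mol × 65.38 g/mol = 163.4 g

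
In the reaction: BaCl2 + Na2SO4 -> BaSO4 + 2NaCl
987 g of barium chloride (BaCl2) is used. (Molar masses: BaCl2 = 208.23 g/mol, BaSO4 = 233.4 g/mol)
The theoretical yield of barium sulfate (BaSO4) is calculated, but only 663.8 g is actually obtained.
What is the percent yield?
Moles of BaCl2 = 987 g ÷ 208.23 g/mol = 4.73995 mol
Mole ratio: 1 mol BaSO4 / 1 mol BaCl2
Moles of BaSO4 = 4.73995 × (1/1) = 4.73995 mol
Theoretical yield = 4.73995 mol × 233.4 g/mol = 1106.3 g
Actual yield = 663.8 g
Percent yield = (663.8 / 1106.3) × 100% = 60.0%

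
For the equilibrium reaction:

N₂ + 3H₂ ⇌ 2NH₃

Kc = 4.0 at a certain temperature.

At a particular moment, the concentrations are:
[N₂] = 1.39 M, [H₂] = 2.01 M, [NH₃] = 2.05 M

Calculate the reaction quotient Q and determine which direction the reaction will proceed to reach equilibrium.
Q = 0.372, Q < K, reaction proceeds forward (toward products)

Q = ([NH₃]^2) / ([N₂] × [H₂]^3)
  = ((2.05)^2) / ((1.39)·(2.01)^3) = 4.2025/11.288 = 0.3723
Since Q = 0.3723 < Kc = 4.0, the reaction proceeds forward (toward products) to reach equilibrium.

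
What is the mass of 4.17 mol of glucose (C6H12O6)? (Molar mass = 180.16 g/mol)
Mass = 4.17 mol × 180.16 g/mol = 751.3 g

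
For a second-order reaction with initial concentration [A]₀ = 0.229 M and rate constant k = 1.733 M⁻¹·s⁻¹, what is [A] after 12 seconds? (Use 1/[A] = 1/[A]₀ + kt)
0.0397 M

1/[A] = 1/[A]₀ + k·t = 1/0.229 + (1.733)·(12) = 4.3668 + 20.7960 = 25.1628
[A] = 1/25.1628 = 0.0397 M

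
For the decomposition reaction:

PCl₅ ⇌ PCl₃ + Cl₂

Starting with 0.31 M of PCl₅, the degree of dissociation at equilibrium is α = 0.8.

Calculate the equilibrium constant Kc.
K_c = 0.9920

x = α·[A]₀ = 0.8 × 0.31 = 0.248 M dissociated.
At eq: [PCl₅] = 0.31 − 0.248 = 0.062 M; [PCl₃] = [Cl₂] = x = 0.248 M.
Kc = [PCl₃][Cl₂]/[PCl₅] = (0.248)²/0.062 = 0.992.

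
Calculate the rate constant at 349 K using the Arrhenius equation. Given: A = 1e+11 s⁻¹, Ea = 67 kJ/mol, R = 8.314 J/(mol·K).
9.37e+00 s⁻¹

k = A·exp(-Ea/(R·T)) = 1e+11·exp(-67000/(8.314·349)) = 1e+11·exp(-23.0908) = 1e+11·9.3710e-11 = 9.37e+00 s⁻¹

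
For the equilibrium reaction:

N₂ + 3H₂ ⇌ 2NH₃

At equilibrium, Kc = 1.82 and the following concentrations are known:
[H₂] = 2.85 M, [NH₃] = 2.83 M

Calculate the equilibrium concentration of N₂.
[N₂] = 0.1901 M

Kc = ([NH₃]^2) / ([N₂] × [H₂]^3) = 1.82
[N₂]^1 = (product terms)/(Kc · other reactant terms) = 8.0089 / (1.82 · 23.149) = 0.19009
[N₂] = 0.1901 M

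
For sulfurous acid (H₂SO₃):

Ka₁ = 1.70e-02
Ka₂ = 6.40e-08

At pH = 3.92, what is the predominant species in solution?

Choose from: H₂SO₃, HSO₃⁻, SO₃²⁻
HSO₃⁻

pKa1 = 1.77, pKa2 = 7.19. Each pKa is the crossover between adjacent species; pH = 3.92 lies in the region where HSO₃⁻ predominates.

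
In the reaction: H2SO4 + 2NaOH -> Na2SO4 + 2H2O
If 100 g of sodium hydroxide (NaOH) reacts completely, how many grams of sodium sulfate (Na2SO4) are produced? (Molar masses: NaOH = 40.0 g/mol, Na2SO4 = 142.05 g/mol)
Moles of NaOH = 100 g ÷ 40.0 g/mol = 2.5 mol
Mole ratio: 1 mol Na2SO4 / 2 mol NaOH
Moles of Na2SO4 = 2.5 × (1/2) = 1.25 mol
Mass of Na2SO4 = 1.25 mol × 142.05 g/mol = 177.6 g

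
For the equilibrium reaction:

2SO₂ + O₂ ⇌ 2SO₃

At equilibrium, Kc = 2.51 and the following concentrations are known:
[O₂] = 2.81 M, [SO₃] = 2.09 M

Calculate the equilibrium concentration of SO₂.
[SO₂] = 0.7870 M

Kc = ([SO₃]^2) / ([SO₂]^2 × [O₂]) = 2.51
[SO₂]^2 = (product terms)/(Kc · other reactant terms) = 4.3681 / (2.51 · 2.81) = 0.61932
[SO₂] = (0.61932)^(1/2) = 0.7870 M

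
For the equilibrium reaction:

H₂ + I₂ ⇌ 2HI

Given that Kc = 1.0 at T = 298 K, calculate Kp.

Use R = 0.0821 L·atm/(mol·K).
K_p = 1.0000

Δn = (moles gaseous products) − (moles gaseous reactants) = 0
T = 298 K; RT = 0.0821 × 298 = 24.4658
Kp = Kc·(RT)^Δn = 1.0 × (24.4658)^0 = 1.0 × 1 = 1.0000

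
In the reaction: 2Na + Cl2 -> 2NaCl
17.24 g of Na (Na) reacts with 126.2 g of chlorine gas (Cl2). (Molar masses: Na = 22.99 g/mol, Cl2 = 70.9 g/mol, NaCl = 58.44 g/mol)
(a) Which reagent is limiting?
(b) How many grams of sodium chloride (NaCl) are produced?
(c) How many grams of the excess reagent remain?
(a) Na, (b) 43.82 g, (c) 99.62 g

Moles of Na = 17.24 g ÷ 22.99 g/mol = 0.749891 mol
Moles of Cl2 = 126.2 g ÷ 70.9 g/mol = 1.77997 mol
Moles ÷ coefficient: Na: 0.749891/2 = 0.3749, Cl2: 1.77997/1 = 1.78
(a) Na has the smaller value, so Na is the limiting reagent.
(b) Moles of NaCl = 0.749891 mol Na × (2/2) = 0.749891 mol; mass = 0.749891 mol × 58.44 g/mol = 43.82 g
(c) Cl2 consumed = 0.749891 × (1/2) = 0.374946 mol; remaining = 1.77997 − 0.374946 = 1.40503 mol; mass = 1.40503 mol × 70.9 g/mol = 99.62 g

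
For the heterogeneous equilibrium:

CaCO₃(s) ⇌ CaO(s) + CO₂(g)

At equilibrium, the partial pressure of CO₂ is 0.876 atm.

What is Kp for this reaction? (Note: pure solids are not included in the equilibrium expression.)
K_p = 0.876

Solids (CaCO₃, CaO) have activity 1 and are excluded.
Kp = P(CO₂) = 0.876.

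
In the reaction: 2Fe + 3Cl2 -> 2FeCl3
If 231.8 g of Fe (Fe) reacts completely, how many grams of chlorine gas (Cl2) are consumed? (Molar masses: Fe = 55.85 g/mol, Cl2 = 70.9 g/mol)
Moles of Fe = 231.8 g ÷ 55.85 g/mol = 4.1504 mol
Mole ratio: 3 mol Cl2 / 2 mol Fe
Moles of Cl2 = 4.1504 × (3/2) = 6.2256 mol
Mass of Cl2 = 6.2256 mol × 70.9 g/mol = 441.4 g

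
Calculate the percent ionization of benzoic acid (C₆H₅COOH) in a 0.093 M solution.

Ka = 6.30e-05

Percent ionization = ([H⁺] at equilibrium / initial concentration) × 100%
Percent ionization = 2.57%

Let x = [H⁺]. Ka = x²/(C - x) ⇒ x² + (6.30e-05)x - (6.30e-05)(0.093) = 0. x = 2.3892e-03. Percent = (2.3892e-03/0.093) × 100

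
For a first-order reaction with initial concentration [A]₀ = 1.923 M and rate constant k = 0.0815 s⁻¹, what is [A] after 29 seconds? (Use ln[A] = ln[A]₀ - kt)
0.1809 M

ln[A] = ln[A]₀ - k·t = ln(1.923) - (0.0815)·(29) = 0.6539 - 2.3635 = -1.7096
[A] = e^(-1.7096) = 0.1809 M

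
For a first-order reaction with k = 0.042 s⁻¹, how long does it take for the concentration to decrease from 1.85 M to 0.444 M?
33.98 s

From ln[A] = ln[A]₀ - k·t: t = ln([A]₀/[A])/k = ln(1.85/0.444)/0.042 = ln(4.1667)/0.042 = 1.4271/0.042 = 33.98 s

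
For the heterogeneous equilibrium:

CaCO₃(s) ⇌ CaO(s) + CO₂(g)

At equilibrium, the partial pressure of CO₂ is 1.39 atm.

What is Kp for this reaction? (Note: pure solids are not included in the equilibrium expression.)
K_p = 1.39

Solids (CaCO₃, CaO) have activity 1 and are excluded.
Kp = P(CO₂) = 1.39.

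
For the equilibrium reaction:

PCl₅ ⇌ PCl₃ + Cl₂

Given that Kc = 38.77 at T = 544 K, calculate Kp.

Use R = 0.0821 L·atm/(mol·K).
K_p = 1.73e+03

Δn = (moles gaseous products) − (moles gaseous reactants) = 1
T = 544 K; RT = 0.0821 × 544 = 44.6624
Kp = Kc·(RT)^Δn = 38.77 × (44.6624)^1 = 38.77 × 44.6624 = 1.73e+03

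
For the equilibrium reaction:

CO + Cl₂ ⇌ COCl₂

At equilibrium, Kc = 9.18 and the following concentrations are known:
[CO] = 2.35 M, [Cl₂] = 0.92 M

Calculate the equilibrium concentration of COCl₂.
[COCl₂] = 19.8472 M

Kc = ([COCl₂]) / ([CO] × [Cl₂]) = 9.18
[COCl₂]^1 = Kc · (reactant terms)/(other product terms) = 9.18 · 2.162 / 1 = 19.847
[COCl₂] = 19.8472 M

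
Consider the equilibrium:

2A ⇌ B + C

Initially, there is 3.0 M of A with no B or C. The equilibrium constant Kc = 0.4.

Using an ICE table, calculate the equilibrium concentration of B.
[B] = 0.838 M

ICE: [A] = 3.0 − 2x, [B] = [C] = x.
Kc = x²/(3.0 − 2x)² = 0.4 ⇒ √Kc = x/(3.0 − 2x).
x = √0.4·3.0/(1 + 2√0.4) = 0.63246·3.0/2.2649 = 0.83772.
[B] = x = 0.838 M.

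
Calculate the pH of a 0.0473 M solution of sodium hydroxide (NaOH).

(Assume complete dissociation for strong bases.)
pH = 12.67

[OH⁻] = 0.0473 M for strong base. pOH = -log[OH⁻] = 1.33, pH = 14 - pOH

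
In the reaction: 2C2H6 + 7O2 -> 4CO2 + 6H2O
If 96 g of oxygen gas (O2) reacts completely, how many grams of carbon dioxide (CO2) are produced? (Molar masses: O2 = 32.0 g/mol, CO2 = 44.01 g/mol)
Moles of O2 = 96 g ÷ 32.0 g/mol = 3 mol
Mole ratio: 4 mol CO2 / 7 mol O2
Moles of CO2 = 3 × (4/7) = 1.71429 mol
Mass of CO2 = 1.71429 mol × 44.01 g/mol = 75.45 g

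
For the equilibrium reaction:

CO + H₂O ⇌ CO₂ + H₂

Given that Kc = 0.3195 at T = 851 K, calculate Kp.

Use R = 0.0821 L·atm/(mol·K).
K_p = 0.3195

Δn = (moles gaseous products) − (moles gaseous reactants) = 0
T = 851 K; RT = 0.0821 × 851 = 69.8671
Kp = Kc·(RT)^Δn = 0.3195 × (69.8671)^0 = 0.3195 × 1 = 0.3195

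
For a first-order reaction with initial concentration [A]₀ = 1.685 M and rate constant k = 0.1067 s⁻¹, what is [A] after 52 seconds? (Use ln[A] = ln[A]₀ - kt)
0.0066 M

ln[A] = ln[A]₀ - k·t = ln(1.685) - (0.1067)·(52) = 0.5218 - 5.5484 = -5.0266
[A] = e^(-5.0266) = 0.0066 M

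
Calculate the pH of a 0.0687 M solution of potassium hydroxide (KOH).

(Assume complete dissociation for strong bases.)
pH = 12.84

[OH⁻] = 0.0687 M for strong base. pOH = -log[OH⁻] = 1.16, pH = 14 - pOH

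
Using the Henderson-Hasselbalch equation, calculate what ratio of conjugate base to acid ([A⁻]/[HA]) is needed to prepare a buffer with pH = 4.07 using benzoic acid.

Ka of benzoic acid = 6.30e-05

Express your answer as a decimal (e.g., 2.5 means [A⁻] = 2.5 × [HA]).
[A⁻]/[HA] = 0.740

pKa = −log(6.30e-05) = 4.2007. pH = pKa + log([A⁻]/[HA]). 4.07 = 4.2007 + log(ratio). log(ratio) = 4.07 − 4.2007 = -0.1307. ratio = 10^(-0.1307) = 0.740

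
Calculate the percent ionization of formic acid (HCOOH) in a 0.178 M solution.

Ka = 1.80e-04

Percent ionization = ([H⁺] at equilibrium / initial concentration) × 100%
Percent ionization = 3.13%

Let x = [H⁺]. Ka = x²/(C - x) ⇒ x² + (1.80e-04)x - (1.80e-04)(0.178) = 0. x = 5.5711e-03. Percent = (5.5711e-03/0.178) × 100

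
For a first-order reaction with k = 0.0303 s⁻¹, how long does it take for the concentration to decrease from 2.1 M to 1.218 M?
17.98 s

From ln[A] = ln[A]₀ - k·t: t = ln([A]₀/[A])/k = ln(2.1/1.218)/0.0303 = ln(1.7241)/0.0303 = 0.5447/0.0303 = 17.98 s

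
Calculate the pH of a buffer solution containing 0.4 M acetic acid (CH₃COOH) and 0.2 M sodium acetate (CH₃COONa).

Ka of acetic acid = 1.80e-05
pH = 4.44

pKa = -log(1.80e-05) = 4.74. pH = pKa + log([A⁻]/[HA]) = 4.74 + log(0.2/0.4)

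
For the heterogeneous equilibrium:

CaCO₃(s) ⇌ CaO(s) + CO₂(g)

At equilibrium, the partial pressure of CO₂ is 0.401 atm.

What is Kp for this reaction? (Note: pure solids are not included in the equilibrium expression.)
K_p = 0.401

Solids (CaCO₃, CaO) have activity 1 and are excluded.
Kp = P(CO₂) = 0.401.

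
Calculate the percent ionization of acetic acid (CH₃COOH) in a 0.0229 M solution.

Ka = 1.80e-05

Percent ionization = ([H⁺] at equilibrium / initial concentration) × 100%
Percent ionization = 2.76%

Let x = [H⁺]. Ka = x²/(C - x) ⇒ x² + (1.80e-05)x - (1.80e-05)(0.0229) = 0. x = 6.3309e-04. Percent = (6.3309e-04/0.0229) × 100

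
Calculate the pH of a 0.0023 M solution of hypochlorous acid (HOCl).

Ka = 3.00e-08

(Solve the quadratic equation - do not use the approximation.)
pH = 5.08

x² + Ka×x - Ka×C = 0. Using quadratic formula: [H⁺] = 8.2916e-06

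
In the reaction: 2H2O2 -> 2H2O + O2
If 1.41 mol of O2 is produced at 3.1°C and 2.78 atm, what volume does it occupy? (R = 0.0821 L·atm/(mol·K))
T = 3.1°C + 273.15 = 276.25 K
V = nRT/P = (1.41 × 0.0821 × 276.25) / 2.78
V = 11.50 L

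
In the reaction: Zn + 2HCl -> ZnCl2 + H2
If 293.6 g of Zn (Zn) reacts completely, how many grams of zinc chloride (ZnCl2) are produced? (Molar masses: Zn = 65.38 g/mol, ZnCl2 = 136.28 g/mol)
Moles of Zn = 293.6 g ÷ 65.38 g/mol = 4.49067 mol
Mole ratio: 1 mol ZnCl2 / 1 mol Zn
Moles of ZnCl2 = 4.49067 × (1/1) = 4.49067 mol
Mass of ZnCl2 = 4.49067 mol × 136.28 g/mol = 612 g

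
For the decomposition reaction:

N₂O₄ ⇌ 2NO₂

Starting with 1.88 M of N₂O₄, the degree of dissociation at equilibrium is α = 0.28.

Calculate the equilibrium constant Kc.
K_c = 0.8188

x = α·[A]₀ = 0.28 × 1.88 = 0.5264 M dissociated.
At eq: [N₂O₄] = 1.88 − 0.5264 = 1.354 M; [NO₂] = 2x = 1.053 M.
Kc = [NO₂]²/[N₂O₄] = (1.053)²/1.354 = 0.8188.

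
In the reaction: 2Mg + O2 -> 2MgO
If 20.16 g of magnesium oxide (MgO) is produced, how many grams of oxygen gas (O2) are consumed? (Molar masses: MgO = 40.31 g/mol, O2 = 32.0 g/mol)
Moles of MgO = 20.16 g ÷ 40.31 g/mol = 0.500124 mol
Mole ratio: 1 mol O2 / 2 mol MgO
Moles of O2 = 0.500124 × (1/2) = 0.250062 mol
Mass of O2 = 0.250062 mol × 32.0 g/mol = 8.002 g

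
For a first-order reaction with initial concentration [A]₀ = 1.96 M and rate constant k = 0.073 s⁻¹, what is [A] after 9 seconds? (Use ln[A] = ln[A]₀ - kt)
1.0161 M

ln[A] = ln[A]₀ - k·t = ln(1.96) - (0.073)·(9) = 0.6729 - 0.6570 = 0.0159
[A] = e^(0.0159) = 1.0161 M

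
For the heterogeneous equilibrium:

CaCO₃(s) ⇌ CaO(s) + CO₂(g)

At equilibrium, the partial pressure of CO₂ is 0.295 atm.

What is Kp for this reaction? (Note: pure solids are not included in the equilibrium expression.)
K_p = 0.295

Solids (CaCO₃, CaO) have activity 1 and are excluded.
Kp = P(CO₂) = 0.295.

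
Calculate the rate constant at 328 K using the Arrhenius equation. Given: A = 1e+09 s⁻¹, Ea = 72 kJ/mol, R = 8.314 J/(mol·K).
3.42e-03 s⁻¹

k = A·exp(-Ea/(R·T)) = 1e+09·exp(-72000/(8.314·328)) = 1e+09·exp(-26.4027) = 1e+09·3.4154e-12 = 3.42e-03 s⁻¹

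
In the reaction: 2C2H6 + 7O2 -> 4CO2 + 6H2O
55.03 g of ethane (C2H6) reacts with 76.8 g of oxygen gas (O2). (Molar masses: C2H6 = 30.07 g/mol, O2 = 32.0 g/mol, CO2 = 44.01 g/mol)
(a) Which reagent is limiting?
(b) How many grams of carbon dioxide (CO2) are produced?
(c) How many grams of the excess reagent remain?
(a) O2, (b) 60.36 g, (c) 34.41 g

Moles of C2H6 = 55.03 g ÷ 30.07 g/mol = 1.83006 mol
Moles of O2 = 76.8 g ÷ 32.0 g/mol = 2.4 mol
Moles ÷ coefficient: C2H6: 1.83006/2 = 0.915, O2: 2.4/7 = 0.3429
(a) O2 has the smaller value, so O2 is the limiting reagent.
(b) Moles of CO2 = 2.4 mol O2 × (4/7) = 1.37143 mol; mass = 1.37143 mol × 44.01 g/mol = 60.36 g
(c) C2H6 consumed = 2.4 × (2/7) = 0.685714 mol; remaining = 1.83006 − 0.685714 = 1.14435 mol; mass = 1.14435 mol × 30.07 g/mol = 34.41 g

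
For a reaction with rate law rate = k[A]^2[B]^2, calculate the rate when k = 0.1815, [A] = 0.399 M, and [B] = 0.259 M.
0.001938 M/s

rate = k·[A]^2·[B]^2 = 0.1815·(0.399)^2·(0.259)^2 = 0.1815·0.159201·0.067081 = 0.001938 M/s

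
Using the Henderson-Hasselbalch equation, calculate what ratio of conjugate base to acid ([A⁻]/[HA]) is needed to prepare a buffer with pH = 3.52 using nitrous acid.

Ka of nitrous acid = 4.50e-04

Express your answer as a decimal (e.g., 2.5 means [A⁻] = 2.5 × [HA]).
[A⁻]/[HA] = 1.490

pKa = −log(4.50e-04) = 3.3468. pH = pKa + log([A⁻]/[HA]). 3.52 = 3.3468 + log(ratio). log(ratio) = 3.52 − 3.3468 = 0.1732. ratio = 10^(0.1732) = 1.490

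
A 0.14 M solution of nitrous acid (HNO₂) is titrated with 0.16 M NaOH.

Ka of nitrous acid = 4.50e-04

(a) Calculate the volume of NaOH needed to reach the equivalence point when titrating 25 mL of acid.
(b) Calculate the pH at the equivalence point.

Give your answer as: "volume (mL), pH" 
V = 21.9 mL, pH = 8.11

(a) At equivalence: moles acid = moles base.
moles acid = 0.14 × 0.025 = 0.0035 mol; V_NaOH = 0.0035/0.16 = 0.02188 L = 21.9 mL.
(b) At equivalence, all acid → conjugate base A⁻ at [A⁻] = 0.0035/0.04688 = 0.07467 M.
Kb = Kw/Ka = 1.0e-14/4.50e-04 = 2.222e-11; [OH⁻] = √(Kb·[A⁻]) = 1.288e-06; pOH = 5.89; pH = 14 − pOH = 8.11.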